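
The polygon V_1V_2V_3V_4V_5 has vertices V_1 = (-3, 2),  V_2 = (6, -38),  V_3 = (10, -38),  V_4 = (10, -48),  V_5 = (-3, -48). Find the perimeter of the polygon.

|V_1V_2| = √((9)² + (-40)²) = √1681 = 41
|V_2V_3| = √((4)² + (0)²) = √16 = 4
|V_3V_4| = √((0)² + (-10)²) = √100 = 10
|V_4V_5| = √((-13)² + (0)²) = √169 = 13
|V_5V_1| = √((0)² + (50)²) = √2500 = 50
Perimeter = 41 + 4 + 10 + 13 + 50 = 118.

118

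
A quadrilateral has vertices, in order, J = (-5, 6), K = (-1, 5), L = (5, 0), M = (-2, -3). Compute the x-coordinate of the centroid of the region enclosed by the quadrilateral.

Apply the shoelace (surveyor's) formula. First the cross-terms c_i = x_i·y_{i+1} − x_{i+1}·y_i:
  -19, -25, -15, -27  ⇒  2A = -86, A = -43.
Then Σ (x_i + x_{i+1})·c_i = 158, so x̄ = 158 / (6·(-43)) = -79/129.

-79/129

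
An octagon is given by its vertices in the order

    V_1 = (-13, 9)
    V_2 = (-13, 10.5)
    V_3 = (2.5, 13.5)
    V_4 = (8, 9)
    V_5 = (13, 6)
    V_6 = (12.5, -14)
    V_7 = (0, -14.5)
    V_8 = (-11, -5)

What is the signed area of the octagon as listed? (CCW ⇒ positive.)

Apply the surveyor's formula: 2A = Σ (x_i·y_{i+1} − x_{i+1}·y_i), indices taken mod 8.
Σ = (-19.5) + (-201.75) + (-85.5) + (-69) + (-257) + (-181.25) + (-159.5) + (-164) = -1137.5
Signed area = Σ/2 = -568.75 (negative ⇒ clockwise traversal).

-568.75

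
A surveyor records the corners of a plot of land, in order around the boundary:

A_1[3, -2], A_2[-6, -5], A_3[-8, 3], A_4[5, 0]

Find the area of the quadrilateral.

55

Σ = (-27) + (-58) + (-15) + (-10) = -110
Area = |Σ|/2 = 55.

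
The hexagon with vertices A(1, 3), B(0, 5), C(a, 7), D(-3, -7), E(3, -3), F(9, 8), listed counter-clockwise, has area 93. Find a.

-5

The doubled signed area Σ (x_i y_{i+1} − x_{i+1} y_i) is linear in a.
With a=0 it equals 126; the coefficient of a is -12 (from the two edges through C).
So -12·a + 126 = 2·93 = 186 ⇒ a = -5.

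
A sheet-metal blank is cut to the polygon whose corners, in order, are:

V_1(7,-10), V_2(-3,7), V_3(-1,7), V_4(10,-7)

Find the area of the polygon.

Σ = (19) + (-14) + (-63) + (-51) = -109
Area = |Σ|/2 = 54.5.

54.5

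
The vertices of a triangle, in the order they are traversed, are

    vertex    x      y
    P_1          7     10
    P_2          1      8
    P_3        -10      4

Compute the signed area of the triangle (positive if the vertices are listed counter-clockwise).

Apply the surveyor's formula: 2A = Σ (x_i·y_{i+1} − x_{i+1}·y_i), indices taken mod 3.
P_1→P_2: (7)(8) − (1)(10) = 46
P_2→P_3: (1)(4) − (-10)(8) = 84
P_3→P_1: (-10)(10) − (7)(4) = -128
Σ = 2
Signed area = Σ/2 = 1 (positive ⇒ counter-clockwise traversal).

1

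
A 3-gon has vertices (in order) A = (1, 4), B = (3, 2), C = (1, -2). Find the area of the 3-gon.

Apply the shoelace (surveyor's) formula: 2A = Σ (x_i·y_{i+1} − x_{i+1}·y_i), indices taken mod 3.
A→B: (1)(2) − (3)(4) = -10
B→C: (3)(-2) − (1)(2) = -8
C→A: (1)(4) − (1)(-2) = 6
Σ = -12
Area = |Σ|/2 = 6.

6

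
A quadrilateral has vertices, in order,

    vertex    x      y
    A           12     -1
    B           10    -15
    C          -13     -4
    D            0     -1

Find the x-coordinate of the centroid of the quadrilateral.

Apply the shoelace (surveyor's) formula. First the cross-terms c_i = x_i·y_{i+1} − x_{i+1}·y_i:
  -170, -235, 13, 12  ⇒  2A = -380, A = -190.
Then Σ (x_i + x_{i+1})·c_i = -3060, so x̄ = -3060 / (6·(-190)) = 51/19.

51/19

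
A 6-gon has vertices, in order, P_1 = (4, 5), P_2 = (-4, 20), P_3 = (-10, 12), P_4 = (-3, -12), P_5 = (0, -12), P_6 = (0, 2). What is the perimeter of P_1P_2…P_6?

|P_1P_2| = √((-8)² + (15)²) = √289 = 17
|P_2P_3| = √((-6)² + (-8)²) = √100 = 10
|P_3P_4| = √((7)² + (-24)²) = √625 = 25
|P_4P_5| = √((3)² + (0)²) = √9 = 3
|P_5P_6| = √((0)² + (14)²) = √196 = 14
|P_6P_1| = √((4)² + (3)²) = √25 = 5
Perimeter = 17 + 10 + 25 + 3 + 14 + 5 = 74.

74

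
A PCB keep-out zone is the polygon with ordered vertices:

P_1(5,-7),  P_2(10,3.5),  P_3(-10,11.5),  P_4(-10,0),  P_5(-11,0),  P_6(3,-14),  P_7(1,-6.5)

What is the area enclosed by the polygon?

263.25

P_1→P_2: (5)(3.5) − (10)(-7) = 87.5
P_2→P_3: (10)(11.5) − (-10)(3.5) = 150
P_3→P_4: (-10)(0) − (-10)(11.5) = 115
P_4→P_5: (-10)(0) − (-11)(0) = 0
P_5→P_6: (-11)(-14) − (3)(0) = 154
P_6→P_7: (3)(-6.5) − (1)(-14) = -5.5
P_7→P_1: (1)(-7) − (5)(-6.5) = 25.5
Σ = 526.5
Area = |Σ|/2 = 263.25.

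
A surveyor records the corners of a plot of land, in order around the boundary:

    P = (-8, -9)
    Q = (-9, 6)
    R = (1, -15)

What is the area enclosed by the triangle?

Cross-terms: -129, 129, -129  ⇒  Σ = -129
Area = |Σ|/2 = 64.5.

64.5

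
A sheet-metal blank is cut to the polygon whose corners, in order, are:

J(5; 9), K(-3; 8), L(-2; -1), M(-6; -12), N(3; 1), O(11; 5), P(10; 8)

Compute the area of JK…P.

Cross-terms: 67, 19, 18, 30, 4, 38, 50  ⇒  Σ = 226
Area = |Σ|/2 = 113.

113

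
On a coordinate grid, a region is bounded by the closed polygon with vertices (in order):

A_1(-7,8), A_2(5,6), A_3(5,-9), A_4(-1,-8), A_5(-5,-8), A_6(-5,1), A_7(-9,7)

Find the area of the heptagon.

Cross-terms: -82, -75, -49, -32, -45, -26, -23  ⇒  Σ = -332
Area = |Σ|/2 = 166.

166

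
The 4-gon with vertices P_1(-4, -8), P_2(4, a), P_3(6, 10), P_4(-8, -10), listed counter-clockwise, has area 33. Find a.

Write out the shoelace sum; only the two edges meeting at P_2 involve a:
2·Area = [((-4)·a − 4·(-8)) + (4·10 − 6·a)] + 44
       = -10·a + 116 = 66
⇒ a = 5.

5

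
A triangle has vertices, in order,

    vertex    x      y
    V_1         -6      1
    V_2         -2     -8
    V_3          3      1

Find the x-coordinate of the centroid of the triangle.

Apply the shoelace formula. First the cross-terms c_i = x_i·y_{i+1} − x_{i+1}·y_i:
  50, 22, 9  ⇒  2A = 81, A = 40.5.
Then Σ (x_i + x_{i+1})·c_i = -405, so x̄ = -405 / (6·40.5) = -5/3.

-5/3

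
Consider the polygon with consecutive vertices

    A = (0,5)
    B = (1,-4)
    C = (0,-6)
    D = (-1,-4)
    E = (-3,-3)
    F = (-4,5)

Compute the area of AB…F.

36.5

Apply the shoelace formula: 2A = Σ (x_i·y_{i+1} − x_{i+1}·y_i), indices taken mod 6.
A→B: (0)(-4) − (1)(5) = -5
B→C: (1)(-6) − (0)(-4) = -6
C→D: (0)(-4) − (-1)(-6) = -6
D→E: (-1)(-3) − (-3)(-4) = -9
E→F: (-3)(5) − (-4)(-3) = -27
F→A: (-4)(5) − (0)(5) = -20
Σ = -73
Area = |Σ|/2 = 36.5.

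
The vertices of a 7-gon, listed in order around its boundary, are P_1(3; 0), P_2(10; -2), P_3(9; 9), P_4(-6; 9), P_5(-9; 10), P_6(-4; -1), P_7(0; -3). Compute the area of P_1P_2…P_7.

164

Apply the shoelace formula: 2A = Σ (x_i·y_{i+1} − x_{i+1}·y_i), indices taken mod 7.
Σ = (-6) + (108) + (135) + (21) + (49) + (12) + (9) = 328
Area = |Σ|/2 = 164.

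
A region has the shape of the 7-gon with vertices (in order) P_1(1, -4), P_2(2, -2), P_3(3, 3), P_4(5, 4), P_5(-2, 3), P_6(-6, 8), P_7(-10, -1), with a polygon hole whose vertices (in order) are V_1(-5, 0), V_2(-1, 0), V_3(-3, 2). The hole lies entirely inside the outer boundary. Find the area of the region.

Outer boundary:
Σ = (6) + (12) + (-3) + (23) + (2) + (86) + (41) = 167
Area = |Σ|/2 = 83.5.
Hole:
Apply the shoelace formula: 2A = Σ (x_i·y_{i+1} − x_{i+1}·y_i), indices taken mod 3.
Σ = (0) + (-2) + (10) = 8
Area = |Σ|/2 = 4.
Net area = 83.5 − 4 = 79.5.

79.5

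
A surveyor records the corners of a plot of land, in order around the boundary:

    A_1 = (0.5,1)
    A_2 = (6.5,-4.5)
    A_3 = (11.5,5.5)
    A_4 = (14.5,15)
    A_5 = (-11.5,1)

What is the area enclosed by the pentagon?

Σ = (-8.75) + (87.5) + (92.75) + (187) + (-12) = 346.5
Area = |Σ|/2 = 173.25.

173.25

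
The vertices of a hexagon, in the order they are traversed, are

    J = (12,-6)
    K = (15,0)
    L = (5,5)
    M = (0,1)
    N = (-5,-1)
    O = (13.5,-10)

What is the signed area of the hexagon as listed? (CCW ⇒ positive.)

Apply the shoelace formula: 2A = Σ (x_i·y_{i+1} − x_{i+1}·y_i), indices taken mod 6.
Σ = (90) + (75) + (5) + (5) + (63.5) + (39) = 277.5
Signed area = Σ/2 = 138.75 (positive ⇒ counter-clockwise traversal).

138.75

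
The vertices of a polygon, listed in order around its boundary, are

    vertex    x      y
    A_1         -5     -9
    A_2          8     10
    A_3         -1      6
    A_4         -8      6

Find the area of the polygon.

112

Apply the shoelace formula: 2A = Σ (x_i·y_{i+1} − x_{i+1}·y_i), indices taken mod 4.
A_1→A_2: (-5)(10) − (8)(-9) = 22
A_2→A_3: (8)(6) − (-1)(10) = 58
A_3→A_4: (-1)(6) − (-8)(6) = 42
A_4→A_1: (-8)(-9) − (-5)(6) = 102
Σ = 224
Area = |Σ|/2 = 112.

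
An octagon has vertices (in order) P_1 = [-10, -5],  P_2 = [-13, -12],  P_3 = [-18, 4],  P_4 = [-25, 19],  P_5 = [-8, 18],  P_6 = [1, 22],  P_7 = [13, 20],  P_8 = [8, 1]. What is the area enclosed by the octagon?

Apply the shoelace formula: 2A = Σ (x_i·y_{i+1} − x_{i+1}·y_i), indices taken mod 8.
Cross-terms: 55, -268, -242, -298, -194, -266, -147, -30  ⇒  Σ = -1390
Area = |Σ|/2 = 695.

695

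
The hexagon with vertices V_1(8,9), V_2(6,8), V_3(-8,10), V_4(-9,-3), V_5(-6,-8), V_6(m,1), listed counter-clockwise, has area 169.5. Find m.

3

The doubled signed area Σ (x_i y_{i+1} − x_{i+1} y_i) is linear in m.
With m=0 it equals 288; the coefficient of m is 17 (from the two edges through V_6).
So 17·m + 288 = 2·169.5 = 339 ⇒ m = 3.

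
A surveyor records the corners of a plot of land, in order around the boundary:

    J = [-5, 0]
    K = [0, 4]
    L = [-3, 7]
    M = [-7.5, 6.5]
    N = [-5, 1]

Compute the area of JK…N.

J→K: (-5)(4) − (0)(0) = -20
K→L: (0)(7) − (-3)(4) = 12
L→M: (-3)(6.5) − (-7.5)(7) = 33
M→N: (-7.5)(1) − (-5)(6.5) = 25
N→J: (-5)(0) − (-5)(1) = 5
Σ = 55
Area = |Σ|/2 = 27.5.

27.5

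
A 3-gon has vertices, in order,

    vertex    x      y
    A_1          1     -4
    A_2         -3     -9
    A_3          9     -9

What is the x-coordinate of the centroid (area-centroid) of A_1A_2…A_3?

Apply the shoelace (surveyor's) formula. First the cross-terms c_i = x_i·y_{i+1} − x_{i+1}·y_i:
  -21, 108, -27  ⇒  2A = 60, A = 30.
Then Σ (x_i + x_{i+1})·c_i = 420, so x̄ = 420 / (6·30) = 7/3.

7/3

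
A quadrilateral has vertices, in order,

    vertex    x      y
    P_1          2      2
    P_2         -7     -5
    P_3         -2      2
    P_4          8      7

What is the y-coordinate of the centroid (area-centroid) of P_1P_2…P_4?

4/3

Apply Gauss's area formula. First the cross-terms c_i = x_i·y_{i+1} − x_{i+1}·y_i:
  4, -24, -30, 2  ⇒  2A = -48, A = -24.
Then Σ (y_i + y_{i+1})·c_i = -192, so ȳ = -192 / (6·(-24)) = 4/3.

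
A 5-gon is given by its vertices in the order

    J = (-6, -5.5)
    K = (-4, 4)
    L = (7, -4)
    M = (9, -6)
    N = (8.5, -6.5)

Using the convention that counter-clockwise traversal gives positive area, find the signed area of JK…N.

-78.625

J→K: (-6)(4) − (-4)(-5.5) = -46
K→L: (-4)(-4) − (7)(4) = -12
L→M: (7)(-6) − (9)(-4) = -6
M→N: (9)(-6.5) − (8.5)(-6) = -7.5
N→J: (8.5)(-5.5) − (-6)(-6.5) = -85.75
Σ = -157.25
Signed area = Σ/2 = -78.625 (negative ⇒ clockwise traversal).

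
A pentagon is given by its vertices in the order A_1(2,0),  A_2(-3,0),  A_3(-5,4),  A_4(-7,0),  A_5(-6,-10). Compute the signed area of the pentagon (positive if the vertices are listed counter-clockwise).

Cross-terms: 0, -12, 28, 70, 20  ⇒  Σ = 106
Signed area = Σ/2 = 53 (positive ⇒ counter-clockwise traversal).

53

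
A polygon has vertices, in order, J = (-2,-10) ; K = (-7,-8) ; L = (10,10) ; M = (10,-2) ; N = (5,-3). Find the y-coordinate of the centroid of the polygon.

-43/36

Apply the shoelace (surveyor's) formula. First the cross-terms c_i = x_i·y_{i+1} − x_{i+1}·y_i:
  -54, 10, -120, -20, -56  ⇒  2A = -240, A = -120.
Then Σ (y_i + y_{i+1})·c_i = 860, so ȳ = 860 / (6·(-120)) = -43/36.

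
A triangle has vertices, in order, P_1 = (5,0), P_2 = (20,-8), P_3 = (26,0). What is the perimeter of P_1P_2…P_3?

|P_1P_2| = √((15)² + (-8)²) = √289 = 17
|P_2P_3| = √((6)² + (8)²) = √100 = 10
|P_3P_1| = √((-21)² + (0)²) = √441 = 21
Perimeter = 17 + 10 + 21 = 48.

48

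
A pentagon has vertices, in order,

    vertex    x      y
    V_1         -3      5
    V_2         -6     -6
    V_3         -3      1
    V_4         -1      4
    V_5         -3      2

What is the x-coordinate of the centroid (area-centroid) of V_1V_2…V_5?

-79/21

Apply the shoelace (surveyor's) formula. First the cross-terms c_i = x_i·y_{i+1} − x_{i+1}·y_i:
  48, -24, -11, 10, -9  ⇒  2A = 14, A = 7.
Then Σ (x_i + x_{i+1})·c_i = -158, so x̄ = -158 / (6·7) = -79/21.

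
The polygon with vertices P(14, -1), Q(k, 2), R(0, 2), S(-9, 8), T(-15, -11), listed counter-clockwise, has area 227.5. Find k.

7

The doubled signed area Σ (x_i y_{i+1} − x_{i+1} y_i) is linear in k.
With k=0 it equals 434; the coefficient of k is 3 (from the two edges through Q).
So 3·k + 434 = 2·227.5 = 455 ⇒ k = 7.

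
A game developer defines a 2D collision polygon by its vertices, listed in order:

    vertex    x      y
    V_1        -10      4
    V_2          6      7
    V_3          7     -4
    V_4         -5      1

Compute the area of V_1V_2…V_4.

95

Apply Gauss's area formula: 2A = Σ (x_i·y_{i+1} − x_{i+1}·y_i), indices taken mod 4.
Cross-terms: -94, -73, -13, -10  ⇒  Σ = -190
Area = |Σ|/2 = 95.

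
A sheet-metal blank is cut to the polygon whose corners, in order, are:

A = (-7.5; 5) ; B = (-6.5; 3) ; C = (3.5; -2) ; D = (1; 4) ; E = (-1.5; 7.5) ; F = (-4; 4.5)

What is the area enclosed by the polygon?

Apply the shoelace (surveyor's) formula: 2A = Σ (x_i·y_{i+1} − x_{i+1}·y_i), indices taken mod 6.
Σ = (10) + (2.5) + (16) + (13.5) + (23.25) + (13.75) = 79
Area = |Σ|/2 = 39.5.

39.5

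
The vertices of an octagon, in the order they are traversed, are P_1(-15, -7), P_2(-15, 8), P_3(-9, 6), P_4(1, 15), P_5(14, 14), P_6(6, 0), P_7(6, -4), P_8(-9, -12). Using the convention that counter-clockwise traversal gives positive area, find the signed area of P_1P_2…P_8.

P_1→P_2: (-15)(8) − (-15)(-7) = -225
P_2→P_3: (-15)(6) − (-9)(8) = -18
P_3→P_4: (-9)(15) − (1)(6) = -141
P_4→P_5: (1)(14) − (14)(15) = -196
P_5→P_6: (14)(0) − (6)(14) = -84
P_6→P_7: (6)(-4) − (6)(0) = -24
P_7→P_8: (6)(-12) − (-9)(-4) = -108
P_8→P_1: (-9)(-7) − (-15)(-12) = -117
Σ = -913
Signed area = Σ/2 = -456.5 (negative ⇒ clockwise traversal).

-456.5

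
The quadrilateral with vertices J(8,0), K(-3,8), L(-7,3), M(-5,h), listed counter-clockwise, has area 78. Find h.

-2

The doubled signed area Σ (x_i y_{i+1} − x_{i+1} y_i) is linear in h.
With h=0 it equals 126; the coefficient of h is -15 (from the two edges through M).
So -15·h + 126 = 2·78 = 156 ⇒ h = -2.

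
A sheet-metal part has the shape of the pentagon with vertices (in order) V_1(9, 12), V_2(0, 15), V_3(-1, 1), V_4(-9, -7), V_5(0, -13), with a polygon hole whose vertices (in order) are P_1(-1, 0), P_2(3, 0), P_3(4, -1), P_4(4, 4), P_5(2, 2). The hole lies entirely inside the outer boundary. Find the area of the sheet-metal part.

Outer boundary:
Apply Gauss's area formula: 2A = Σ (x_i·y_{i+1} − x_{i+1}·y_i), indices taken mod 5.
V_1→V_2: (9)(15) − (0)(12) = 135
V_2→V_3: (0)(1) − (-1)(15) = 15
V_3→V_4: (-1)(-7) − (-9)(1) = 16
V_4→V_5: (-9)(-13) − (0)(-7) = 117
V_5→V_1: (0)(12) − (9)(-13) = 117
Σ = 400
Area = |Σ|/2 = 200.
Hole:
Σ = (0) + (-3) + (20) + (0) + (2) = 19
Area = |Σ|/2 = 9.5.
Net area = 200 − 9.5 = 190.5.

190.5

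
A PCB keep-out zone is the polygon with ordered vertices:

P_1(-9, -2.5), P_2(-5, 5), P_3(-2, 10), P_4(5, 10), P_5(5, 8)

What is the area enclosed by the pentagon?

Apply the shoelace (surveyor's) formula: 2A = Σ (x_i·y_{i+1} − x_{i+1}·y_i), indices taken mod 5.
Σ = (-57.5) + (-40) + (-70) + (-10) + (59.5) = -118
Area = |Σ|/2 = 59.

59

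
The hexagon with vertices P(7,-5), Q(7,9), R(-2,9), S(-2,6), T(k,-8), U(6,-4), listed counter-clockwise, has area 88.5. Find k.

Write out the shoelace sum; only the two edges meeting at T involve k:
2·Area = [((-2)·(-8) − k·6) + (k·(-4) − 6·(-8))] + 183
       = -10·k + 247 = 177
⇒ k = 7.

7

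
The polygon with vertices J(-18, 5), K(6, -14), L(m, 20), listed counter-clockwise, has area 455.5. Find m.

The doubled signed area Σ (x_i y_{i+1} − x_{i+1} y_i) is linear in m.
With m=0 it equals 702; the coefficient of m is 19 (from the two edges through L).
So 19·m + 702 = 2·455.5 = 911 ⇒ m = 11.

11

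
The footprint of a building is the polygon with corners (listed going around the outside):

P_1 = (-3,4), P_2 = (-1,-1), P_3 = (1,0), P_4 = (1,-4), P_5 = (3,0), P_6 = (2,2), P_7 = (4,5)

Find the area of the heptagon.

Apply the surveyor's formula: 2A = Σ (x_i·y_{i+1} − x_{i+1}·y_i), indices taken mod 7.
Σ = (7) + (1) + (-4) + (12) + (6) + (2) + (31) = 55
Area = |Σ|/2 = 27.5.

27.5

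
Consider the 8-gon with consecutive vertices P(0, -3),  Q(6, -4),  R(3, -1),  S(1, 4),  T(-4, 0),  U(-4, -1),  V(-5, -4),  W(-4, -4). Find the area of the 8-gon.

Apply the surveyor's formula: 2A = Σ (x_i·y_{i+1} − x_{i+1}·y_i), indices taken mod 8.
Σ = (18) + (6) + (13) + (16) + (4) + (11) + (4) + (12) = 84
Area = |Σ|/2 = 42.

42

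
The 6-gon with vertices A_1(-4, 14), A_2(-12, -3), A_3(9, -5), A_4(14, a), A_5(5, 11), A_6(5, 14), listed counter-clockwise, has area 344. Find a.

Write out the shoelace sum; only the two edges meeting at A_4 involve a:
2·Area = [(9·a − 14·(-5)) + (14·11 − 5·a)] + 408
       = 4·a + 632 = 688
⇒ a = 14.

14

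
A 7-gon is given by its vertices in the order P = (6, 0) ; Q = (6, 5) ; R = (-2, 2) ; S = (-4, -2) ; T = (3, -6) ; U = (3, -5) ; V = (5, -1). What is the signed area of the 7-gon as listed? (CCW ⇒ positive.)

62.5

Cross-terms: 30, 22, 12, 30, 3, 22, 6  ⇒  Σ = 125
Signed area = Σ/2 = 62.5 (positive ⇒ counter-clockwise traversal).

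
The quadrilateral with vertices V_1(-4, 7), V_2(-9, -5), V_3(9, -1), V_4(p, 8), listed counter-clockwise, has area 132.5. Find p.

3

The doubled signed area Σ (x_i y_{i+1} − x_{i+1} y_i) is linear in p.
With p=0 it equals 241; the coefficient of p is 8 (from the two edges through V_4).
So 8·p + 241 = 2·132.5 = 265 ⇒ p = 3.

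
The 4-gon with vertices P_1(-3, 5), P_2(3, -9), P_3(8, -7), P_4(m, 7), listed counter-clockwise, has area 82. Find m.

2

The doubled signed area Σ (x_i y_{i+1} − x_{i+1} y_i) is linear in m.
With m=0 it equals 140; the coefficient of m is 12 (from the two edges through P_4).
So 12·m + 140 = 2·82 = 164 ⇒ m = 2.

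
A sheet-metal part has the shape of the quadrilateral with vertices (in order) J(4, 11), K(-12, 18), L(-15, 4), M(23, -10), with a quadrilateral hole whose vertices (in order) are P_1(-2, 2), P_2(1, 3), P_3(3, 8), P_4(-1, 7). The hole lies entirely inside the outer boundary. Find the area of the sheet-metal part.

372.5

Outer boundary:
Apply Gauss's area formula: 2A = Σ (x_i·y_{i+1} − x_{i+1}·y_i), indices taken mod 4.
J→K: (4)(18) − (-12)(11) = 204
K→L: (-12)(4) − (-15)(18) = 222
L→M: (-15)(-10) − (23)(4) = 58
M→J: (23)(11) − (4)(-10) = 293
Σ = 777
Area = |Σ|/2 = 388.5.
Hole:
P_1→P_2: (-2)(3) − (1)(2) = -8
P_2→P_3: (1)(8) − (3)(3) = -1
P_3→P_4: (3)(7) − (-1)(8) = 29
P_4→P_1: (-1)(2) − (-2)(7) = 12
Σ = 32
Area = |Σ|/2 = 16.
Net area = 388.5 − 16 = 372.5.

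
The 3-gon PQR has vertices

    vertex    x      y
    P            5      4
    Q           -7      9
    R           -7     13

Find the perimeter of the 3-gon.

32

|PQ| = √((-12)² + (5)²) = √169 = 13
|QR| = √((0)² + (4)²) = √16 = 4
|RP| = √((12)² + (-9)²) = √225 = 15
Perimeter = 13 + 4 + 15 = 32.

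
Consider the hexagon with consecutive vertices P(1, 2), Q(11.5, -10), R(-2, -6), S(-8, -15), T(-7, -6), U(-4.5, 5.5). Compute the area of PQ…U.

138.5

Apply the shoelace (surveyor's) formula: 2A = Σ (x_i·y_{i+1} − x_{i+1}·y_i), indices taken mod 6.
Σ = (-33) + (-89) + (-18) + (-57) + (-65.5) + (-14.5) = -277
Area = |Σ|/2 = 138.5.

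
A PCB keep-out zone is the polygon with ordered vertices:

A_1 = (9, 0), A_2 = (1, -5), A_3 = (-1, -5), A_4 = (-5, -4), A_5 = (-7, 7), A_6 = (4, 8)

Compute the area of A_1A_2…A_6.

147.5

Σ = (-45) + (-10) + (-21) + (-63) + (-84) + (-72) = -295
Area = |Σ|/2 = 147.5.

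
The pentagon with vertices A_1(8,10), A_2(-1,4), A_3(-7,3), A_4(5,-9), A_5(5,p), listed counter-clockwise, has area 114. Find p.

-6

Write out the shoelace sum; only the two edges meeting at A_5 involve p:
2·Area = [(5·p − 5·(-9)) + (5·10 − 8·p)] + 115
       = -3·p + 210 = 228
⇒ p = -6.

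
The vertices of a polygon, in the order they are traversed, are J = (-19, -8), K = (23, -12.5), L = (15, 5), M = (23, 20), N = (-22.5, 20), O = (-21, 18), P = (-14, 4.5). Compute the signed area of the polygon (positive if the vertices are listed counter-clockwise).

Apply the shoelace formula: 2A = Σ (x_i·y_{i+1} − x_{i+1}·y_i), indices taken mod 7.
Σ = (421.5) + (302.5) + (185) + (910) + (15) + (157.5) + (197.5) = 2189
Signed area = Σ/2 = 1094.5 (positive ⇒ counter-clockwise traversal).

1094.5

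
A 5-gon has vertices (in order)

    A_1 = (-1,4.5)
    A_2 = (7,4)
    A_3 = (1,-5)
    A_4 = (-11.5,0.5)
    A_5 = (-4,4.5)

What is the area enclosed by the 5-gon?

97.375

Apply the shoelace formula: 2A = Σ (x_i·y_{i+1} − x_{i+1}·y_i), indices taken mod 5.
Cross-terms: -35.5, -39, -57, -49.75, -13.5  ⇒  Σ = -194.75
Area = |Σ|/2 = 97.375.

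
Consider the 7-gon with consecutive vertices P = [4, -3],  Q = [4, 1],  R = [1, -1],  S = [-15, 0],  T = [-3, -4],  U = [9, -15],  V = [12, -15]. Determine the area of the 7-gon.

Σ = (16) + (-5) + (-15) + (60) + (81) + (45) + (24) = 206
Area = |Σ|/2 = 103.

103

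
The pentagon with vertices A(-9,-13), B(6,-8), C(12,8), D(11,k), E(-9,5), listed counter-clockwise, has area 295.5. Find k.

8

The doubled signed area Σ (x_i y_{i+1} − x_{i+1} y_i) is linear in k.
With k=0 it equals 423; the coefficient of k is 21 (from the two edges through D).
So 21·k + 423 = 2·295.5 = 591 ⇒ k = 8.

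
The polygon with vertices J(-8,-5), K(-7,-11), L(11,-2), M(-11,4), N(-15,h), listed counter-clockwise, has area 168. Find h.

3

Write out the shoelace sum; only the two edges meeting at N involve h:
2·Area = [((-11)·h − (-15)·4) + ((-15)·(-5) − (-8)·h)] + 210
       = -3·h + 345 = 336
⇒ h = 3.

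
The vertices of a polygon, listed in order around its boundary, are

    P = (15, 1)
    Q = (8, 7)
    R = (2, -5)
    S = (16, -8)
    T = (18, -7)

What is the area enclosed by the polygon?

131

Apply the shoelace (surveyor's) formula: 2A = Σ (x_i·y_{i+1} − x_{i+1}·y_i), indices taken mod 5.
P→Q: (15)(7) − (8)(1) = 97
Q→R: (8)(-5) − (2)(7) = -54
R→S: (2)(-8) − (16)(-5) = 64
S→T: (16)(-7) − (18)(-8) = 32
T→P: (18)(1) − (15)(-7) = 123
Σ = 262
Area = |Σ|/2 = 131.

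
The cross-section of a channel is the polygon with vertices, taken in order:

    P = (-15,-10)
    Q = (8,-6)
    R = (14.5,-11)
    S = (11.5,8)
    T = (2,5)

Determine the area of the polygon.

254

Cross-terms: 170, -1, 242.5, 41.5, 55  ⇒  Σ = 508
Area = |Σ|/2 = 254.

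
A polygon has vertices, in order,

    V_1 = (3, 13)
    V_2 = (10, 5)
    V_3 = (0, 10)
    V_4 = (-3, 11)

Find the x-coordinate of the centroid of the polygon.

65/19

Apply the surveyor's formula. First the cross-terms c_i = x_i·y_{i+1} − x_{i+1}·y_i:
  -115, 100, 30, -72  ⇒  2A = -57, A = -28.5.
Then Σ (x_i + x_{i+1})·c_i = -585, so x̄ = -585 / (6·(-28.5)) = 65/19.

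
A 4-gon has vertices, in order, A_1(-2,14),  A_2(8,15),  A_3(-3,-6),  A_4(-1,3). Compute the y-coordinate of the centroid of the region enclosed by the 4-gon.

353/42

Apply the shoelace formula. First the cross-terms c_i = x_i·y_{i+1} − x_{i+1}·y_i:
  -142, -3, -15, -8  ⇒  2A = -168, A = -84.
Then Σ (y_i + y_{i+1})·c_i = -4236, so ȳ = -4236 / (6·(-84)) = 353/42.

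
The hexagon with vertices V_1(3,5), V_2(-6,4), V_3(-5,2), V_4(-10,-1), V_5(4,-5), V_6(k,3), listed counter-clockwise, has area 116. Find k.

The doubled signed area Σ (x_i y_{i+1} − x_{i+1} y_i) is linear in k.
With k=0 it equals 132; the coefficient of k is 10 (from the two edges through V_6).
So 10·k + 132 = 2·116 = 232 ⇒ k = 10.

10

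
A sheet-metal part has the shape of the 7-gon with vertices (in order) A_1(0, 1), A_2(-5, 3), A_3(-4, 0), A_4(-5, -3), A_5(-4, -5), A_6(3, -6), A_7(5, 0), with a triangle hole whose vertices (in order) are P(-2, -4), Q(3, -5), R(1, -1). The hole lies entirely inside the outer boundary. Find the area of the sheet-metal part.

Outer boundary:
Apply the shoelace (surveyor's) formula: 2A = Σ (x_i·y_{i+1} − x_{i+1}·y_i), indices taken mod 7.
A_1→A_2: (0)(3) − (-5)(1) = 5
A_2→A_3: (-5)(0) − (-4)(3) = 12
A_3→A_4: (-4)(-3) − (-5)(0) = 12
A_4→A_5: (-5)(-5) − (-4)(-3) = 13
A_5→A_6: (-4)(-6) − (3)(-5) = 39
A_6→A_7: (3)(0) − (5)(-6) = 30
A_7→A_1: (5)(1) − (0)(0) = 5
Σ = 116
Area = |Σ|/2 = 58.
Hole:
Apply Gauss's area formula: 2A = Σ (x_i·y_{i+1} − x_{i+1}·y_i), indices taken mod 3.
Σ = (22) + (2) + (-6) = 18
Area = |Σ|/2 = 9.
Net area = 58 − 9 = 49.

49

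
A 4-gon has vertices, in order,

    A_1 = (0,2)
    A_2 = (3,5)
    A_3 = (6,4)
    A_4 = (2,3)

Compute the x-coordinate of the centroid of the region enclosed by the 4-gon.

Apply Gauss's area formula. First the cross-terms c_i = x_i·y_{i+1} − x_{i+1}·y_i:
  -6, -18, 10, 4  ⇒  2A = -10, A = -5.
Then Σ (x_i + x_{i+1})·c_i = -92, so x̄ = -92 / (6·(-5)) = 46/15.

46/15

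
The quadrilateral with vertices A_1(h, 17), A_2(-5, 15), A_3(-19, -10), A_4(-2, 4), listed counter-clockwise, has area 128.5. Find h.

Write out the shoelace sum; only the two edges meeting at A_1 involve h:
2·Area = [((-2)·17 − h·4) + (h·15 − (-5)·17)] + 239
       = 11·h + 290 = 257
⇒ h = -3.

-3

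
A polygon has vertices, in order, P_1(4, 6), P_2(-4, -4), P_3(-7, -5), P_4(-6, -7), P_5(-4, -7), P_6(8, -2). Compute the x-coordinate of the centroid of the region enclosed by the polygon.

37/27

Apply Gauss's area formula. First the cross-terms c_i = x_i·y_{i+1} − x_{i+1}·y_i:
  8, -8, 19, 14, 64, 56  ⇒  2A = 153, A = 76.5.
Then Σ (x_i + x_{i+1})·c_i = 629, so x̄ = 629 / (6·76.5) = 37/27.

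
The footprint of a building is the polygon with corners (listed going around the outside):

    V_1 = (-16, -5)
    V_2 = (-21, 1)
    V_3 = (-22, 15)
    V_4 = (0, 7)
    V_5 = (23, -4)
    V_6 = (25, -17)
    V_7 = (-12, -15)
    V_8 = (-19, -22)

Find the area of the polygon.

Apply the surveyor's formula: 2A = Σ (x_i·y_{i+1} − x_{i+1}·y_i), indices taken mod 8.
V_1→V_2: (-16)(1) − (-21)(-5) = -121
V_2→V_3: (-21)(15) − (-22)(1) = -293
V_3→V_4: (-22)(7) − (0)(15) = -154
V_4→V_5: (0)(-4) − (23)(7) = -161
V_5→V_6: (23)(-17) − (25)(-4) = -291
V_6→V_7: (25)(-15) − (-12)(-17) = -579
V_7→V_8: (-12)(-22) − (-19)(-15) = -21
V_8→V_1: (-19)(-5) − (-16)(-22) = -257
Σ = -1877
Area = |Σ|/2 = 938.5.

938.5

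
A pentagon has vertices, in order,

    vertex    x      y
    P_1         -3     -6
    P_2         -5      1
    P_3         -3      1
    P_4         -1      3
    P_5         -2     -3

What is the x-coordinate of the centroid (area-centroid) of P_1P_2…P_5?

Apply the surveyor's formula. First the cross-terms c_i = x_i·y_{i+1} − x_{i+1}·y_i:
  -33, -2, -8, 9, 3  ⇒  2A = -31, A = -15.5.
Then Σ (x_i + x_{i+1})·c_i = 270, so x̄ = 270 / (6·(-15.5)) = -90/31.

-90/31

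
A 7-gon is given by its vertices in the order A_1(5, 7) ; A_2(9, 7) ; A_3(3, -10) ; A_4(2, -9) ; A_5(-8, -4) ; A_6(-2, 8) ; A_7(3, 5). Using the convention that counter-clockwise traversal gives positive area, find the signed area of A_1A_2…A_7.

-168

Σ = (-28) + (-111) + (-7) + (-80) + (-72) + (-34) + (-4) = -336
Signed area = Σ/2 = -168 (negative ⇒ clockwise traversal).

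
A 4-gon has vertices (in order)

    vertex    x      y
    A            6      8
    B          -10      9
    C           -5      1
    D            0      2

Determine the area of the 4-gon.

Apply the shoelace (surveyor's) formula: 2A = Σ (x_i·y_{i+1} − x_{i+1}·y_i), indices taken mod 4.
Cross-terms: 134, 35, -10, -12  ⇒  Σ = 147
Area = |Σ|/2 = 73.5.

73.5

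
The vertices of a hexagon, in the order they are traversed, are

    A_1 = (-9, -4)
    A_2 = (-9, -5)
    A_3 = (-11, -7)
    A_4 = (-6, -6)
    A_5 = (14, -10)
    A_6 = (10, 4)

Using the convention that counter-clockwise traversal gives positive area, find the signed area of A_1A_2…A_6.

Cross-terms: 9, 8, 24, 144, 156, -4  ⇒  Σ = 337
Signed area = Σ/2 = 168.5 (positive ⇒ counter-clockwise traversal).

168.5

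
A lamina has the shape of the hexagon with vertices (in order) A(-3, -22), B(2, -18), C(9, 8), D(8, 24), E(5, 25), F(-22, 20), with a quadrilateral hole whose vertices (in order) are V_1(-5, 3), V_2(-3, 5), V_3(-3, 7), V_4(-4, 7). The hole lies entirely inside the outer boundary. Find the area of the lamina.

847

Outer boundary:
Σ = (98) + (178) + (152) + (80) + (650) + (544) = 1702
Area = |Σ|/2 = 851.
Hole:
Cross-terms: -16, -6, 7, 23  ⇒  Σ = 8
Area = |Σ|/2 = 4.
Net area = 851 − 4 = 847.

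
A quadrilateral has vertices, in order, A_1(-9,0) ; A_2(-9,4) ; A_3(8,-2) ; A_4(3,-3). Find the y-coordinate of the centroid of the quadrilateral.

Apply Gauss's area formula. First the cross-terms c_i = x_i·y_{i+1} − x_{i+1}·y_i:
  -36, -14, -18, -27  ⇒  2A = -95, A = -47.5.
Then Σ (y_i + y_{i+1})·c_i = -1, so ȳ = -1 / (6·(-47.5)) = 1/285.

1/285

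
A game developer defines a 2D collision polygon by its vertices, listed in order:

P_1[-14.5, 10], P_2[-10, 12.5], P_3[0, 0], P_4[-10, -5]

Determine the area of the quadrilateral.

126.875

Apply the surveyor's formula: 2A = Σ (x_i·y_{i+1} − x_{i+1}·y_i), indices taken mod 4.
Σ = (-81.25) + (0) + (0) + (-172.5) = -253.75
Area = |Σ|/2 = 126.875.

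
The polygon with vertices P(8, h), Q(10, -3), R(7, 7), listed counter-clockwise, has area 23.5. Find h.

-12

The doubled signed area Σ (x_i y_{i+1} − x_{i+1} y_i) is linear in h.
With h=0 it equals 11; the coefficient of h is -3 (from the two edges through P).
So -3·h + 11 = 2·23.5 = 47 ⇒ h = -12.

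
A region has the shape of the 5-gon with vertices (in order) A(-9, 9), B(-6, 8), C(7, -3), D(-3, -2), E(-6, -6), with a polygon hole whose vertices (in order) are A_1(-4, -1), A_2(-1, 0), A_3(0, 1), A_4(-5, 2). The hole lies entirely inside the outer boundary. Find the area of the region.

82.5

Outer boundary:
Apply the shoelace formula: 2A = Σ (x_i·y_{i+1} − x_{i+1}·y_i), indices taken mod 5.
Cross-terms: -18, -38, -23, 6, -108  ⇒  Σ = -181
Area = |Σ|/2 = 90.5.
Hole:
Apply the surveyor's formula: 2A = Σ (x_i·y_{i+1} − x_{i+1}·y_i), indices taken mod 4.
Σ = (-1) + (-1) + (5) + (13) = 16
Area = |Σ|/2 = 8.
Net area = 90.5 − 8 = 82.5.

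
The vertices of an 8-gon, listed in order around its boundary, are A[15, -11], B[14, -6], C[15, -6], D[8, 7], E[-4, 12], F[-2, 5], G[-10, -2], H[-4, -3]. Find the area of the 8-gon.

258

Apply the shoelace (surveyor's) formula: 2A = Σ (x_i·y_{i+1} − x_{i+1}·y_i), indices taken mod 8.
Cross-terms: 64, 6, 153, 124, 4, 54, 22, 89  ⇒  Σ = 516
Area = |Σ|/2 = 258.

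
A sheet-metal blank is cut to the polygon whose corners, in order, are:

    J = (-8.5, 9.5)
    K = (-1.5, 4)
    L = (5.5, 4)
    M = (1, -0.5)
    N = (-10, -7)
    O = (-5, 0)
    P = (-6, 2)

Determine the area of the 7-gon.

75.75

Apply the shoelace formula: 2A = Σ (x_i·y_{i+1} − x_{i+1}·y_i), indices taken mod 7.
Σ = (-19.75) + (-28) + (-6.75) + (-12) + (-35) + (-10) + (-40) = -151.5
Area = |Σ|/2 = 75.75.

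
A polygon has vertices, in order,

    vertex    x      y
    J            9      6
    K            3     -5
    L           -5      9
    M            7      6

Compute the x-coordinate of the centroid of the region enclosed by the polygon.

Apply Gauss's area formula. First the cross-terms c_i = x_i·y_{i+1} − x_{i+1}·y_i:
  -63, 2, -93, -12  ⇒  2A = -166, A = -83.
Then Σ (x_i + x_{i+1})·c_i = -1138, so x̄ = -1138 / (6·(-83)) = 569/249.

569/249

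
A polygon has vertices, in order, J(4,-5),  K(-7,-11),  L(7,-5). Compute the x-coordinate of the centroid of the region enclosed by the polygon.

4/3

Apply the surveyor's formula. First the cross-terms c_i = x_i·y_{i+1} − x_{i+1}·y_i:
  -79, 112, -15  ⇒  2A = 18, A = 9.
Then Σ (x_i + x_{i+1})·c_i = 72, so x̄ = 72 / (6·9) = 4/3.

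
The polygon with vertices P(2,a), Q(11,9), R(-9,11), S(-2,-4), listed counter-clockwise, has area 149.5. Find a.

Write out the shoelace sum; only the two edges meeting at P involve a:
2·Area = [((-2)·a − 2·(-4)) + (2·9 − 11·a)] + 260
       = -13·a + 286 = 299
⇒ a = -1.

-1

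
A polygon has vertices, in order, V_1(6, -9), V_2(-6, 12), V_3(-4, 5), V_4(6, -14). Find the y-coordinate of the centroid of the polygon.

Apply Gauss's area formula. First the cross-terms c_i = x_i·y_{i+1} − x_{i+1}·y_i:
  18, 18, 26, 30  ⇒  2A = 92, A = 46.
Then Σ (y_i + y_{i+1})·c_i = -564, so ȳ = -564 / (6·46) = -47/23.

-47/23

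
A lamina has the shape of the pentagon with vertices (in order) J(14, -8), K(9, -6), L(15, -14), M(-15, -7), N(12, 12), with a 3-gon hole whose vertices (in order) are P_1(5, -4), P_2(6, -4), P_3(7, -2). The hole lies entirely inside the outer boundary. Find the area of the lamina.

Outer boundary:
Σ = (-12) + (-36) + (-315) + (-96) + (-264) = -723
Area = |Σ|/2 = 361.5.
Hole:
Cross-terms: 4, 16, -18  ⇒  Σ = 2
Area = |Σ|/2 = 1.
Net area = 361.5 − 1 = 360.5.

360.5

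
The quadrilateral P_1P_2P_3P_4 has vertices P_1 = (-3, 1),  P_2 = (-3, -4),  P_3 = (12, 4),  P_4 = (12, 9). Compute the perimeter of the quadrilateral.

|P_1P_2| = √((0)² + (-5)²) = √25 = 5
|P_2P_3| = √((15)² + (8)²) = √289 = 17
|P_3P_4| = √((0)² + (5)²) = √25 = 5
|P_4P_1| = √((-15)² + (-8)²) = √289 = 17
Perimeter = 5 + 17 + 5 + 17 = 44.

44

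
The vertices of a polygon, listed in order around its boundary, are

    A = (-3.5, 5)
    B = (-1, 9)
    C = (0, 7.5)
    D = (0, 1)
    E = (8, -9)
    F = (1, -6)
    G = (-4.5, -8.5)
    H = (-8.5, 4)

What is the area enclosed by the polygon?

Apply the surveyor's formula: 2A = Σ (x_i·y_{i+1} − x_{i+1}·y_i), indices taken mod 8.
Σ = (-26.5) + (-7.5) + (0) + (-8) + (-39) + (-35.5) + (-90.25) + (-28.5) = -235.25
Area = |Σ|/2 = 117.625.

117.625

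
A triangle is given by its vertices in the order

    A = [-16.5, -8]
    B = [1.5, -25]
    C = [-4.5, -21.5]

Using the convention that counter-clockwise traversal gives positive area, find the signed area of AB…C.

Σ = (424.5) + (-144.75) + (-318.75) = -39
Signed area = Σ/2 = -19.5 (negative ⇒ clockwise traversal).

-19.5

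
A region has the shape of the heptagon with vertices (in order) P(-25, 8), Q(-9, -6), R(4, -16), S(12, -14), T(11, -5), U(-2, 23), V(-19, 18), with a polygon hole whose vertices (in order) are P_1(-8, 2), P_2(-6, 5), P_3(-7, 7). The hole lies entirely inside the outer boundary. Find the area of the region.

Outer boundary:
P→Q: (-25)(-6) − (-9)(8) = 222
Q→R: (-9)(-16) − (4)(-6) = 168
R→S: (4)(-14) − (12)(-16) = 136
S→T: (12)(-5) − (11)(-14) = 94
T→U: (11)(23) − (-2)(-5) = 243
U→V: (-2)(18) − (-19)(23) = 401
V→P: (-19)(8) − (-25)(18) = 298
Σ = 1562
Area = |Σ|/2 = 781.
Hole:
Apply Gauss's area formula: 2A = Σ (x_i·y_{i+1} − x_{i+1}·y_i), indices taken mod 3.
Cross-terms: -28, -7, 42  ⇒  Σ = 7
Area = |Σ|/2 = 3.5.
Net area = 781 − 3.5 = 777.5.

777.5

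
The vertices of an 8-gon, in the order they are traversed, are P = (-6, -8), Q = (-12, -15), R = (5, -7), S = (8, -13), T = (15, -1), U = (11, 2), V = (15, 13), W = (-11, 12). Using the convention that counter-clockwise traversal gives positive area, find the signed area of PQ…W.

Apply the shoelace (surveyor's) formula: 2A = Σ (x_i·y_{i+1} − x_{i+1}·y_i), indices taken mod 8.
P→Q: (-6)(-15) − (-12)(-8) = -6
Q→R: (-12)(-7) − (5)(-15) = 159
R→S: (5)(-13) − (8)(-7) = -9
S→T: (8)(-1) − (15)(-13) = 187
T→U: (15)(2) − (11)(-1) = 41
U→V: (11)(13) − (15)(2) = 113
V→W: (15)(12) − (-11)(13) = 323
W→P: (-11)(-8) − (-6)(12) = 160
Σ = 968
Signed area = Σ/2 = 484 (positive ⇒ counter-clockwise traversal).

484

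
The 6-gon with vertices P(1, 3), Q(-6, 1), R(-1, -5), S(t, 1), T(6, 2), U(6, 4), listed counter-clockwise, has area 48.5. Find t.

The doubled signed area Σ (x_i y_{i+1} − x_{i+1} y_i) is linear in t.
With t=0 it equals 69; the coefficient of t is 7 (from the two edges through S).
So 7·t + 69 = 2·48.5 = 97 ⇒ t = 4.

4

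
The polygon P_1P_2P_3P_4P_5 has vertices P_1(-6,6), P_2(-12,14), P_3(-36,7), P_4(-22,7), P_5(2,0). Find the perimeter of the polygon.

84

|P_1P_2| = √((-6)² + (8)²) = √100 = 10
|P_2P_3| = √((-24)² + (-7)²) = √625 = 25
|P_3P_4| = √((14)² + (0)²) = √196 = 14
|P_4P_5| = √((24)² + (-7)²) = √625 = 25
|P_5P_1| = √((-8)² + (6)²) = √100 = 10
Perimeter = 10 + 25 + 14 + 25 + 10 = 84.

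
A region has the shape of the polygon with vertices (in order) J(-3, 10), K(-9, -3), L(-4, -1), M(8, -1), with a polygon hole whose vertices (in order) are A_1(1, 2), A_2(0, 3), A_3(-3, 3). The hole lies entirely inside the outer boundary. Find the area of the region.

91

Outer boundary:
Cross-terms: 99, -3, 12, 77  ⇒  Σ = 185
Area = |Σ|/2 = 92.5.
Hole:
Cross-terms: 3, 9, -9  ⇒  Σ = 3
Area = |Σ|/2 = 1.5.
Net area = 92.5 − 1.5 = 91.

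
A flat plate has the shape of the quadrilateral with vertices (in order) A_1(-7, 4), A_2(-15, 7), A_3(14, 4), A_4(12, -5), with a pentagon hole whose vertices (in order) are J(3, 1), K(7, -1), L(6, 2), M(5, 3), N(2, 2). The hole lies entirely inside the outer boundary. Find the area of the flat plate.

117

Outer boundary:
Σ = (11) + (-158) + (-118) + (13) = -252
Area = |Σ|/2 = 126.
Hole:
Apply the surveyor's formula: 2A = Σ (x_i·y_{i+1} − x_{i+1}·y_i), indices taken mod 5.
Cross-terms: -10, 20, 8, 4, -4  ⇒  Σ = 18
Area = |Σ|/2 = 9.
Net area = 126 − 9 = 117.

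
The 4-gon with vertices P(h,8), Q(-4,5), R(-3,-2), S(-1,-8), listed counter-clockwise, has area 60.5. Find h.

Write out the shoelace sum; only the two edges meeting at P involve h:
2·Area = [((-1)·8 − h·(-8)) + (h·5 − (-4)·8)] + 45
       = 13·h + 69 = 121
⇒ h = 4.

4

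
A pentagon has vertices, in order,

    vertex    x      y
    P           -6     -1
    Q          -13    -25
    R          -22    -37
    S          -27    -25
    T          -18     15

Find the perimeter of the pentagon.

|PQ| = √((-7)² + (-24)²) = √625 = 25
|QR| = √((-9)² + (-12)²) = √225 = 15
|RS| = √((-5)² + (12)²) = √169 = 13
|ST| = √((9)² + (40)²) = √1681 = 41
|TP| = √((12)² + (-16)²) = √400 = 20
Perimeter = 25 + 15 + 13 + 41 + 20 = 114.

114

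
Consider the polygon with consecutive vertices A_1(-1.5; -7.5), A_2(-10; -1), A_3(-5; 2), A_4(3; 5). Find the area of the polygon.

Apply the shoelace (surveyor's) formula: 2A = Σ (x_i·y_{i+1} − x_{i+1}·y_i), indices taken mod 4.
A_1→A_2: (-1.5)(-1) − (-10)(-7.5) = -73.5
A_2→A_3: (-10)(2) − (-5)(-1) = -25
A_3→A_4: (-5)(5) − (3)(2) = -31
A_4→A_1: (3)(-7.5) − (-1.5)(5) = -15
Σ = -144.5
Area = |Σ|/2 = 72.25.

72.25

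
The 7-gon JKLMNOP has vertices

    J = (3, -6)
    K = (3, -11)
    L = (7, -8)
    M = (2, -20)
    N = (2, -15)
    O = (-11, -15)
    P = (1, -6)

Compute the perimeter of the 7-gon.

58

|JK| = √((0)² + (-5)²) = √25 = 5
|KL| = √((4)² + (3)²) = √25 = 5
|LM| = √((-5)² + (-12)²) = √169 = 13
|MN| = √((0)² + (5)²) = √25 = 5
|NO| = √((-13)² + (0)²) = √169 = 13
|OP| = √((12)² + (9)²) = √225 = 15
|PJ| = √((2)² + (0)²) = √4 = 2
Perimeter = 5 + 5 + 13 + 5 + 13 + 15 + 2 = 58.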